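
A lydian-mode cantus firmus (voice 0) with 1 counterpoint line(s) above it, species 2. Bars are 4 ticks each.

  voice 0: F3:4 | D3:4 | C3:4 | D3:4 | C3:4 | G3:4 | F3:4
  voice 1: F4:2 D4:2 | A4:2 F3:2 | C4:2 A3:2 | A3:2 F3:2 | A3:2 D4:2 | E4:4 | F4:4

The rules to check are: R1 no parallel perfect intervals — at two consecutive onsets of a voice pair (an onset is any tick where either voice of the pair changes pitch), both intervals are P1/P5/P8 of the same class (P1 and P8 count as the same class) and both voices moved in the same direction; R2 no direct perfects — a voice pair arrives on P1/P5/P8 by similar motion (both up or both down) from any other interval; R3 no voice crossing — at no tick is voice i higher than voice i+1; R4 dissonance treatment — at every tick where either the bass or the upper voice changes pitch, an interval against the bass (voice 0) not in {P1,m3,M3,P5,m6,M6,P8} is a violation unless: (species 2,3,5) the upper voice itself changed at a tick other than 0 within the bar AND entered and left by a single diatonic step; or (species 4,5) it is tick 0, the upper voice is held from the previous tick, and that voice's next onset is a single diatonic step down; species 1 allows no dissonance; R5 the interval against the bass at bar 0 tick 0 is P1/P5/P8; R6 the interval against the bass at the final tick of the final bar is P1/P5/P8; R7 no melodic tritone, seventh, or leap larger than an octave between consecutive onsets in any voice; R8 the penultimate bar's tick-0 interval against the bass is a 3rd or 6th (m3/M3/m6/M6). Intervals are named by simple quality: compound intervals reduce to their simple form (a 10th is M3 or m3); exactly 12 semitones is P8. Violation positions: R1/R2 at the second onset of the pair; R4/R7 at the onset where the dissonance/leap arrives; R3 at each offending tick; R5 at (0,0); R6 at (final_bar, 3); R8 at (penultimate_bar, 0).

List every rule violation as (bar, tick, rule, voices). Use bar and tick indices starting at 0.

bar 0: v0=F3 v1=F4 downbeat P8
bar 1: v0=D3 v1=A4 downbeat P5
bar 2: v0=C3 v1=C4 downbeat P8
bar 3: v0=D3 v1=A3 downbeat P5
bar 4: v0=C3 v1=A3 downbeat M6
bar 5: v0=G3 v1=E4 downbeat M6
bar 6: v0=F3 v1=F4 downbeat P8
  -> R7 @ bar 1 tick 2 v(1,): A4->F3 leap 16st
  -> R4 @ bar 4 tick 2 v(0, 1): C3/D4 M2 untreated

(1, 2, R7, (1,))
(4, 2, R4, (0, 1))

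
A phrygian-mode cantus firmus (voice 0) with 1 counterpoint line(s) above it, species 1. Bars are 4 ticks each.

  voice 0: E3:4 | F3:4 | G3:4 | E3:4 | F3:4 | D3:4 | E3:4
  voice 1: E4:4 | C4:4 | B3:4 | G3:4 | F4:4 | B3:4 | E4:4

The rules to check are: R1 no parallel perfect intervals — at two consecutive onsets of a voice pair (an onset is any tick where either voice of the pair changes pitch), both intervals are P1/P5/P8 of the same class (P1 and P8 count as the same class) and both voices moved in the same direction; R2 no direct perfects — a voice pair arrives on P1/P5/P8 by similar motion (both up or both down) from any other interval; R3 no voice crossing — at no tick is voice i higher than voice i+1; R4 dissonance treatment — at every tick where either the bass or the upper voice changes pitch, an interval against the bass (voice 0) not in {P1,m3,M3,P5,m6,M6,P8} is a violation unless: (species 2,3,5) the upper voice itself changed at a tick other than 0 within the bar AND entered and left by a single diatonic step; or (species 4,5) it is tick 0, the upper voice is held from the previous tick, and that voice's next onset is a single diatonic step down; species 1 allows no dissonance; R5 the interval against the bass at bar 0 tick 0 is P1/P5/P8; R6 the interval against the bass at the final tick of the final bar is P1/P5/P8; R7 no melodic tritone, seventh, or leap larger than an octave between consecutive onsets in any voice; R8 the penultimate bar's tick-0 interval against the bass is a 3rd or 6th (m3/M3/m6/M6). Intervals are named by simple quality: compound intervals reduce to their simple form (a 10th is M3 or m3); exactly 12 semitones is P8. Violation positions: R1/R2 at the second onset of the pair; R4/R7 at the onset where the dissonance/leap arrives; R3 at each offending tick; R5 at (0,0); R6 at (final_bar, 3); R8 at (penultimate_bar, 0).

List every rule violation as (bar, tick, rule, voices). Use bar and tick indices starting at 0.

bar 0: v0=E3 v1=E4 downbeat P8
bar 1: v0=F3 v1=C4 downbeat P5
bar 2: v0=G3 v1=B3 downbeat M3
bar 3: v0=E3 v1=G3 downbeat m3
bar 4: v0=F3 v1=F4 downbeat P8
bar 5: v0=D3 v1=B3 downbeat M6
bar 6: v0=E3 v1=E4 downbeat P8
  -> R2 @ bar 4 tick 0 v(0, 1): E3/G3 m3 -> F3/F4 P8 similar
  -> R7 @ bar 4 tick 0 v(1,): G3->F4 leap 10st
  -> R7 @ bar 5 tick 0 v(1,): F4->B3 leap 6st
  -> R2 @ bar 6 tick 0 v(0, 1): D3/B3 M6 -> E3/E4 P8 similar

(4, 0, R2, (0, 1))
(4, 0, R7, (1,))
(5, 0, R7, (1,))
(6, 0, R2, (0, 1))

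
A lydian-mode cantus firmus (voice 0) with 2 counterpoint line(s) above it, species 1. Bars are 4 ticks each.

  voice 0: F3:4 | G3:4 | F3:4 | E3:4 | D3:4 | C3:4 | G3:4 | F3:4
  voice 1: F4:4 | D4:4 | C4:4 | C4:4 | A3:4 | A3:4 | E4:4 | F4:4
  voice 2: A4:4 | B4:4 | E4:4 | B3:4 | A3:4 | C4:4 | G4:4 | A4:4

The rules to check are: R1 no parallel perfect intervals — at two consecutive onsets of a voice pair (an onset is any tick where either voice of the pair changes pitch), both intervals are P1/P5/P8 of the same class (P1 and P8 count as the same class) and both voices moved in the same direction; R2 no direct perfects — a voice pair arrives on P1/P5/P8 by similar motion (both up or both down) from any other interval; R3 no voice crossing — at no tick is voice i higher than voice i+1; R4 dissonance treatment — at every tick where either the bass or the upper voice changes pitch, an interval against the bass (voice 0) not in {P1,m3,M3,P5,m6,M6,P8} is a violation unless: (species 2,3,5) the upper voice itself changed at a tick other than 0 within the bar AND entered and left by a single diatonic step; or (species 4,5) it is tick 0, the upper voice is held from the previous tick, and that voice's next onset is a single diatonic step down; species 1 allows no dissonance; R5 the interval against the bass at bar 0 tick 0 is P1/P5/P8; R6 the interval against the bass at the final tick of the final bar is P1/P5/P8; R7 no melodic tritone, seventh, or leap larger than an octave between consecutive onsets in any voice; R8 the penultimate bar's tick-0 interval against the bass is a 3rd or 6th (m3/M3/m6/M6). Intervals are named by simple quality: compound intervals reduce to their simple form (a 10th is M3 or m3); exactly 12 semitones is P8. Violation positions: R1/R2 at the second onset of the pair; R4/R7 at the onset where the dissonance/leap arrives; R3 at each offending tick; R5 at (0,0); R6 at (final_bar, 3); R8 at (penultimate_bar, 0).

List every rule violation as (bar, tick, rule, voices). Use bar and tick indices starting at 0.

(0, 0, R5, (0, 2))
(2, 0, R1, (0, 1))
(2, 0, R4, (0, 2))
(3, 0, R2, (0, 2))
(3, 0, R3, (1, 2))
(3, 1, R3, (1, 2))
(3, 2, R3, (1, 2))
(3, 3, R3, (1, 2))
(4, 0, R1, (0, 2))
(4, 0, R2, (0, 1))
(4, 0, R2, (1, 2))
(6, 0, R1, (0, 2))
(6, 0, R8, (0, 2))
(7, 3, R6, (0, 2))

bar 0: v0=F3 v1=F4 v2=A4 downbeat M3
bar 1: v0=G3 v1=D4 v2=B4 downbeat M3
bar 2: v0=F3 v1=C4 v2=E4 downbeat M7
bar 3: v0=E3 v1=C4 v2=B3 downbeat P5
bar 4: v0=D3 v1=A3 v2=A3 downbeat P5
bar 5: v0=C3 v1=A3 v2=C4 downbeat P8
bar 6: v0=G3 v1=E4 v2=G4 downbeat P8
bar 7: v0=F3 v1=F4 v2=A4 downbeat M3
  -> R5 @ bar 0 tick 0 v(0, 2): opens on M3
  -> R1 @ bar 2 tick 0 v(0, 1): G3/D4 P5 -> F3/C4 P5 similar
  -> R4 @ bar 2 tick 0 v(0, 2): F3/E4 M7 untreated
  -> R2 @ bar 3 tick 0 v(0, 2): F3/E4 M7 -> E3/B3 P5 similar
  -> R3 @ bar 3 tick 0 v(1, 2): C4 above B3
  -> R3 @ bar 3 tick 1 v(1, 2): C4 above B3
  -> R3 @ bar 3 tick 2 v(1, 2): C4 above B3
  -> R3 @ bar 3 tick 3 v(1, 2): C4 above B3
  -> R1 @ bar 4 tick 0 v(0, 2): E3/B3 P5 -> D3/A3 P5 similar
  -> R2 @ bar 4 tick 0 v(0, 1): E3/C4 m6 -> D3/A3 P5 similar
  -> R2 @ bar 4 tick 0 v(1, 2): C4/B3 m2 -> A3/A3 P1 similar
  -> R1 @ bar 6 tick 0 v(0, 2): C3/C4 P8 -> G3/G4 P8 similar
  -> R8 @ bar 6 tick 0 v(0, 2): penult P8 not 3rd/6th
  -> R6 @ bar 7 tick 3 v(0, 2): closes on M3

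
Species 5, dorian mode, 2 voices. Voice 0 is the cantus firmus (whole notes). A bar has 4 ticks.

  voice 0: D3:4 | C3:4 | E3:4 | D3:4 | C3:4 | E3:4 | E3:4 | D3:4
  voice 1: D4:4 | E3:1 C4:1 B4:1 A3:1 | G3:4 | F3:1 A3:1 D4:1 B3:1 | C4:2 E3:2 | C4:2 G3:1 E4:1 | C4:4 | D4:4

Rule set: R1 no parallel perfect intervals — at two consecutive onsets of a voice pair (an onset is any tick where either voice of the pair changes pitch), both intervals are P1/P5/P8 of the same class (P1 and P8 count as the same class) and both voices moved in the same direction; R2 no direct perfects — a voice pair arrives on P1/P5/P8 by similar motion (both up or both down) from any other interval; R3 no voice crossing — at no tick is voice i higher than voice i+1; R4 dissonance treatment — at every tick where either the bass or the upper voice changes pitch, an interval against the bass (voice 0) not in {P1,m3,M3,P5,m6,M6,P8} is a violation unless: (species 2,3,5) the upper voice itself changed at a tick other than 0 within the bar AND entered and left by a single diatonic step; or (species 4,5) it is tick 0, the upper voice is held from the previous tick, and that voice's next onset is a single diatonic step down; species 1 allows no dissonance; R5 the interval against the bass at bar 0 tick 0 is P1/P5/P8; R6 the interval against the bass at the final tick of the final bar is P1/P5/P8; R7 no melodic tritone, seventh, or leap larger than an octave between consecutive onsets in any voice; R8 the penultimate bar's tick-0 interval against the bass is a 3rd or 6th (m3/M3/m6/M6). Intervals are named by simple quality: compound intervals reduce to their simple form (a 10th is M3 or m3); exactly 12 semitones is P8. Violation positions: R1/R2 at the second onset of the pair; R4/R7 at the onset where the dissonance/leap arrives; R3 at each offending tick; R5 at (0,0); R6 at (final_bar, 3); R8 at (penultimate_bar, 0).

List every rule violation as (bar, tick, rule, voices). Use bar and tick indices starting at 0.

(1, 0, R7, (1,))
(1, 2, R4, (0, 1))
(1, 2, R7, (1,))
(1, 3, R7, (1,))

bar 0: v0=D3 v1=D4 downbeat P8
bar 1: v0=C3 v1=E3 downbeat M3
bar 2: v0=E3 v1=G3 downbeat m3
bar 3: v0=D3 v1=F3 downbeat m3
bar 4: v0=C3 v1=C4 downbeat P8
bar 5: v0=E3 v1=C4 downbeat m6
bar 6: v0=E3 v1=C4 downbeat m6
bar 7: v0=D3 v1=D4 downbeat P8
  -> R7 @ bar 1 tick 0 v(1,): D4->E3 leap 10st
  -> R4 @ bar 1 tick 2 v(0, 1): C3/B4 M7 untreated
  -> R7 @ bar 1 tick 2 v(1,): C4->B4 leap 11st
  -> R7 @ bar 1 tick 3 v(1,): B4->A3 leap 14st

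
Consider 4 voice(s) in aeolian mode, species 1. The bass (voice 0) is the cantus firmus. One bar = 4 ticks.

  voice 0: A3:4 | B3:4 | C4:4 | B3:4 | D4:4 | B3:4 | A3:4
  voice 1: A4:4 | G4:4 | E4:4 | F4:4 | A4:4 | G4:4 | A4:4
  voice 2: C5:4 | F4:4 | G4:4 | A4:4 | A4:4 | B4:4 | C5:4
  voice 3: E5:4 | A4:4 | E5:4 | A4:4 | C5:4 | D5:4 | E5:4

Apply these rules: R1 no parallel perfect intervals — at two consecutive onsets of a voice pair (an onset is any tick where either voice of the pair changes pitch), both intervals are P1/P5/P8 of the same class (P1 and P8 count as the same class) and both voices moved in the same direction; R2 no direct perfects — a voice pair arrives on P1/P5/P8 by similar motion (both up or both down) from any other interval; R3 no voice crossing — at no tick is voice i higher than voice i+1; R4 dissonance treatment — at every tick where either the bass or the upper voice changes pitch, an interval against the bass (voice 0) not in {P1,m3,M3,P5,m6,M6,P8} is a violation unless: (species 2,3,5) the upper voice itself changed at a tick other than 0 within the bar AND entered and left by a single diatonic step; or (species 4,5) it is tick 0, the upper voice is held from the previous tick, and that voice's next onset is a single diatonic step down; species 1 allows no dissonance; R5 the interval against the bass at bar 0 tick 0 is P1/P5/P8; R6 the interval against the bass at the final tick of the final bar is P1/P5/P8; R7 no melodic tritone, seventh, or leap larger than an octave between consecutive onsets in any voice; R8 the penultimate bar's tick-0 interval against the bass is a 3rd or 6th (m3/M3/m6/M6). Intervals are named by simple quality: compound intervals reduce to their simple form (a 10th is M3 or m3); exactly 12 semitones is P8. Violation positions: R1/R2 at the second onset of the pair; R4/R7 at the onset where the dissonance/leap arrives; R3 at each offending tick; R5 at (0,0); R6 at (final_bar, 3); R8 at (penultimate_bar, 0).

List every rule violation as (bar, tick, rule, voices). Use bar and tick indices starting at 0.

(0, 0, R5, (0, 2))
(1, 0, R3, (1, 2))
(1, 0, R4, (0, 2))
(1, 0, R4, (0, 3))
(1, 1, R3, (1, 2))
(1, 2, R3, (1, 2))
(1, 3, R3, (1, 2))
(2, 0, R2, (0, 2))
(3, 0, R4, (0, 1))
(3, 0, R4, (0, 2))
(3, 0, R4, (0, 3))
(4, 0, R2, (0, 1))
(4, 0, R4, (0, 3))
(5, 0, R8, (0, 2))
(6, 0, R1, (1, 3))
(6, 3, R6, (0, 2))

bar 0: v0=A3 v1=A4 v2=C5 v3=E5 downbeat P5
bar 1: v0=B3 v1=G4 v2=F4 v3=A4 downbeat m7
bar 2: v0=C4 v1=E4 v2=G4 v3=E5 downbeat M3
bar 3: v0=B3 v1=F4 v2=A4 v3=A4 downbeat m7
bar 4: v0=D4 v1=A4 v2=A4 v3=C5 downbeat m7
bar 5: v0=B3 v1=G4 v2=B4 v3=D5 downbeat m3
bar 6: v0=A3 v1=A4 v2=C5 v3=E5 downbeat P5
  -> R5 @ bar 0 tick 0 v(0, 2): opens on m3
  -> R3 @ bar 1 tick 0 v(1, 2): G4 above F4
  -> R4 @ bar 1 tick 0 v(0, 2): B3/F4 TT untreated
  -> R4 @ bar 1 tick 0 v(0, 3): B3/A4 m7 untreated
  -> R3 @ bar 1 tick 1 v(1, 2): G4 above F4
  -> R3 @ bar 1 tick 2 v(1, 2): G4 above F4
  -> R3 @ bar 1 tick 3 v(1, 2): G4 above F4
  -> R2 @ bar 2 tick 0 v(0, 2): B3/F4 TT -> C4/G4 P5 similar
  -> R4 @ bar 3 tick 0 v(0, 1): B3/F4 TT untreated
  -> R4 @ bar 3 tick 0 v(0, 2): B3/A4 m7 untreated
  -> R4 @ bar 3 tick 0 v(0, 3): B3/A4 m7 untreated
  -> R2 @ bar 4 tick 0 v(0, 1): B3/F4 TT -> D4/A4 P5 similar
  -> R4 @ bar 4 tick 0 v(0, 3): D4/C5 m7 untreated
  -> R8 @ bar 5 tick 0 v(0, 2): penult P8 not 3rd/6th
  -> R1 @ bar 6 tick 0 v(1, 3): G4/D5 P5 -> A4/E5 P5 similar
  -> R6 @ bar 6 tick 3 v(0, 2): closes on m3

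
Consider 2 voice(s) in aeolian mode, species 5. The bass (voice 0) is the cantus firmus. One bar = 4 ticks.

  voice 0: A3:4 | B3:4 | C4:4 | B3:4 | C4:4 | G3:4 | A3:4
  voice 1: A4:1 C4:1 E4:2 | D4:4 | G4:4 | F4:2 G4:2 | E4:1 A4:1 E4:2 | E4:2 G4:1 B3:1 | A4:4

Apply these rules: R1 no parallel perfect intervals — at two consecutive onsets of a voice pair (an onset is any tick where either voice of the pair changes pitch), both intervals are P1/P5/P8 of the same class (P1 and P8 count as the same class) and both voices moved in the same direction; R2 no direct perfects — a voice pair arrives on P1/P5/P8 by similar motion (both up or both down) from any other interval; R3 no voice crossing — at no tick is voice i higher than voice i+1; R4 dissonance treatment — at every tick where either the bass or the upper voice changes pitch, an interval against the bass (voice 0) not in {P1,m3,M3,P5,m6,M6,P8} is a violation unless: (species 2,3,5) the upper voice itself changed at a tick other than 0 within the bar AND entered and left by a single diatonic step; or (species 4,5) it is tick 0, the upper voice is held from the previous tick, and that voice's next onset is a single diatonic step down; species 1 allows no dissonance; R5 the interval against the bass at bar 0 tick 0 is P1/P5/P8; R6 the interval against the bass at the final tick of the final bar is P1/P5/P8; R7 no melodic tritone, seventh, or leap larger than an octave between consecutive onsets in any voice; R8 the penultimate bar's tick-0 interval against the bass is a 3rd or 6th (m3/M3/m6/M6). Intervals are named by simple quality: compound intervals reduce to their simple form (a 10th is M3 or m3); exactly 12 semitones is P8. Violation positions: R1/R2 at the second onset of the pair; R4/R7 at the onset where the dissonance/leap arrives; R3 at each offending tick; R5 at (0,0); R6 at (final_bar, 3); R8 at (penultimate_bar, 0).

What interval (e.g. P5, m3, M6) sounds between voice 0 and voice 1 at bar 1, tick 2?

voice 0=B3 voice 1=D4 -> m3

m3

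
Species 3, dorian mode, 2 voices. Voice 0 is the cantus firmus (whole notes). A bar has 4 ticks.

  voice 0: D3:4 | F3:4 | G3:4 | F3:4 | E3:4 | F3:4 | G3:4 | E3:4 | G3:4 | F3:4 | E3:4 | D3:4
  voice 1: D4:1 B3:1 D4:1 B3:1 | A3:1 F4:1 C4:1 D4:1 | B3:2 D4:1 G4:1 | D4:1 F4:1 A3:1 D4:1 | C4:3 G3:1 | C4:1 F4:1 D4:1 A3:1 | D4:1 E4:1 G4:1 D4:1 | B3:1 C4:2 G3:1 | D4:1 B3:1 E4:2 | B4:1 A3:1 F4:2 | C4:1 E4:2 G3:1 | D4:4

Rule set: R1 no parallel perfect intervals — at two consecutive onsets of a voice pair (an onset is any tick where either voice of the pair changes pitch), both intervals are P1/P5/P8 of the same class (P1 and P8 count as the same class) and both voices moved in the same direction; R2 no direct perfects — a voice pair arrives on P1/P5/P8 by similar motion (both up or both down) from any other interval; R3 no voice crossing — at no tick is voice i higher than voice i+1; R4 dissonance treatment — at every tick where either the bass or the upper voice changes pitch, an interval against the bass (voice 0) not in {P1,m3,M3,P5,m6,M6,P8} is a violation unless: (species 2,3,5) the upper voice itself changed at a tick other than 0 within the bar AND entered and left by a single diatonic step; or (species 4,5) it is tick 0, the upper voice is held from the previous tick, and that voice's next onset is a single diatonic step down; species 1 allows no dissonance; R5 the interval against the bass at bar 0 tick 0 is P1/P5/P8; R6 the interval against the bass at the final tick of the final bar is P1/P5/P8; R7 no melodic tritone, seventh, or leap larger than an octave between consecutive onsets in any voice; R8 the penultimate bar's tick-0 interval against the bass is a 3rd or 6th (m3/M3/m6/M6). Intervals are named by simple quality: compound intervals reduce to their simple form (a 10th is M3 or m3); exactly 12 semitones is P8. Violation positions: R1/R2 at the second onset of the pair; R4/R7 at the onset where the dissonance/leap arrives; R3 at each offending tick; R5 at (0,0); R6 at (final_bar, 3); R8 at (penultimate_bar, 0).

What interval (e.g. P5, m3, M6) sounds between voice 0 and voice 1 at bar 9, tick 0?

voice 0=F3 voice 1=B4 -> TT

TT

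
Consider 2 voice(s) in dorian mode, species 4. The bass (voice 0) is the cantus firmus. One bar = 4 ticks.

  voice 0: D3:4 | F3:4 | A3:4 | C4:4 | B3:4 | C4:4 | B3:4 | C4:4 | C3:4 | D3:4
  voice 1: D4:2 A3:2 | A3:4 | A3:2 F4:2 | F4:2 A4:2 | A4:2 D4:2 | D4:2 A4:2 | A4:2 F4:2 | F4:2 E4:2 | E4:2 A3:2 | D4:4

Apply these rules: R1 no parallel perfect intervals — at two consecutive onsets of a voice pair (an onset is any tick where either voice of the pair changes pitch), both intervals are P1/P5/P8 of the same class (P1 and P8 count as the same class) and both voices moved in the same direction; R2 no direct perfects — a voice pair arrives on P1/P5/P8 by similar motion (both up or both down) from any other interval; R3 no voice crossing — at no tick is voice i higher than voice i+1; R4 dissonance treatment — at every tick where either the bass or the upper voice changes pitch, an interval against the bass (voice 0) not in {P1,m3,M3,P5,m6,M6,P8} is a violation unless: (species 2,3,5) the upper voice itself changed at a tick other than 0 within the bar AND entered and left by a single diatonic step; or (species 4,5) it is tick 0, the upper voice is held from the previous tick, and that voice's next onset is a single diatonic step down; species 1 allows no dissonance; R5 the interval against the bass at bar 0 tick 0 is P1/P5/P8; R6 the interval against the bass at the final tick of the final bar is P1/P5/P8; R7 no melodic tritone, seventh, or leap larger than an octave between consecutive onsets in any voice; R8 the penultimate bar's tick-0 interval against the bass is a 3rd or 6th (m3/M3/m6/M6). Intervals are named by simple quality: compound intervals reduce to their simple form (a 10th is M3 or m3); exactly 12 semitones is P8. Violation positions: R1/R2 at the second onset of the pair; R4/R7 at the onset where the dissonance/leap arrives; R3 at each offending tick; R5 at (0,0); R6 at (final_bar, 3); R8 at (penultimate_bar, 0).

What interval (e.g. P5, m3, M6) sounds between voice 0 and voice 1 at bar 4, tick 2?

voice 0=B3 voice 1=D4 -> m3

m3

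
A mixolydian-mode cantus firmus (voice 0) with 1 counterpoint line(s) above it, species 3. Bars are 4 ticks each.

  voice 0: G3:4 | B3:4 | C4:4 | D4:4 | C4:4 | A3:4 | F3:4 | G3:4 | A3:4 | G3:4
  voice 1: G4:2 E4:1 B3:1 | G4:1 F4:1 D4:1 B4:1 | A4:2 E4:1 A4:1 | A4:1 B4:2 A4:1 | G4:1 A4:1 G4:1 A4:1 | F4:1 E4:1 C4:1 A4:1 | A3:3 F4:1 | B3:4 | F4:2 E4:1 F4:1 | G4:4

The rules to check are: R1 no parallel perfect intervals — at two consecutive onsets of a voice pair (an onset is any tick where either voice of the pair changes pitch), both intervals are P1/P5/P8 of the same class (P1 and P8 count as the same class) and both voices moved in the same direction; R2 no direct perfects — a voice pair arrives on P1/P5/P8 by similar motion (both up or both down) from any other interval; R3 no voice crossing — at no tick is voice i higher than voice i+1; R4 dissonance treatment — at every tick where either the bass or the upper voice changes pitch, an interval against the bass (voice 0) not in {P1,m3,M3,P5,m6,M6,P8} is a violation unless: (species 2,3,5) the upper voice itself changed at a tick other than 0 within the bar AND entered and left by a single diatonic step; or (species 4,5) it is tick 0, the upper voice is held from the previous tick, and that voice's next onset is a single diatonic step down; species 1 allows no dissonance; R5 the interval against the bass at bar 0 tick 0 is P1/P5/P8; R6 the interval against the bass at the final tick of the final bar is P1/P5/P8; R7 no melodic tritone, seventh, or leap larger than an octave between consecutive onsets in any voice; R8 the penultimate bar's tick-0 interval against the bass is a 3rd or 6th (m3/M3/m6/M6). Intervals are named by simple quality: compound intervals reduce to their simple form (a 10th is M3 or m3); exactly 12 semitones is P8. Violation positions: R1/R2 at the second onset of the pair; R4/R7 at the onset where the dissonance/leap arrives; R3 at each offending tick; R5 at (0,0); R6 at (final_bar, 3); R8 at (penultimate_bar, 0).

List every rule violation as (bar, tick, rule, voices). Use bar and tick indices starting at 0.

bar 0: v0=G3 v1=G4 downbeat P8
bar 1: v0=B3 v1=G4 downbeat m6
bar 2: v0=C4 v1=A4 downbeat M6
bar 3: v0=D4 v1=A4 downbeat P5
bar 4: v0=C4 v1=G4 downbeat P5
bar 5: v0=A3 v1=F4 downbeat m6
bar 6: v0=F3 v1=A3 downbeat M3
bar 7: v0=G3 v1=B3 downbeat M3
bar 8: v0=A3 v1=F4 downbeat m6
bar 9: v0=G3 v1=G4 downbeat P8
  -> R4 @ bar 1 tick 1 v(0, 1): B3/F4 TT untreated
  -> R1 @ bar 4 tick 0 v(0, 1): D4/A4 P5 -> C4/G4 P5 similar
  -> R7 @ bar 7 tick 0 v(1,): F4->B3 leap 6st
  -> R7 @ bar 8 tick 0 v(1,): B3->F4 leap 6st

(1, 1, R4, (0, 1))
(4, 0, R1, (0, 1))
(7, 0, R7, (1,))
(8, 0, R7, (1,))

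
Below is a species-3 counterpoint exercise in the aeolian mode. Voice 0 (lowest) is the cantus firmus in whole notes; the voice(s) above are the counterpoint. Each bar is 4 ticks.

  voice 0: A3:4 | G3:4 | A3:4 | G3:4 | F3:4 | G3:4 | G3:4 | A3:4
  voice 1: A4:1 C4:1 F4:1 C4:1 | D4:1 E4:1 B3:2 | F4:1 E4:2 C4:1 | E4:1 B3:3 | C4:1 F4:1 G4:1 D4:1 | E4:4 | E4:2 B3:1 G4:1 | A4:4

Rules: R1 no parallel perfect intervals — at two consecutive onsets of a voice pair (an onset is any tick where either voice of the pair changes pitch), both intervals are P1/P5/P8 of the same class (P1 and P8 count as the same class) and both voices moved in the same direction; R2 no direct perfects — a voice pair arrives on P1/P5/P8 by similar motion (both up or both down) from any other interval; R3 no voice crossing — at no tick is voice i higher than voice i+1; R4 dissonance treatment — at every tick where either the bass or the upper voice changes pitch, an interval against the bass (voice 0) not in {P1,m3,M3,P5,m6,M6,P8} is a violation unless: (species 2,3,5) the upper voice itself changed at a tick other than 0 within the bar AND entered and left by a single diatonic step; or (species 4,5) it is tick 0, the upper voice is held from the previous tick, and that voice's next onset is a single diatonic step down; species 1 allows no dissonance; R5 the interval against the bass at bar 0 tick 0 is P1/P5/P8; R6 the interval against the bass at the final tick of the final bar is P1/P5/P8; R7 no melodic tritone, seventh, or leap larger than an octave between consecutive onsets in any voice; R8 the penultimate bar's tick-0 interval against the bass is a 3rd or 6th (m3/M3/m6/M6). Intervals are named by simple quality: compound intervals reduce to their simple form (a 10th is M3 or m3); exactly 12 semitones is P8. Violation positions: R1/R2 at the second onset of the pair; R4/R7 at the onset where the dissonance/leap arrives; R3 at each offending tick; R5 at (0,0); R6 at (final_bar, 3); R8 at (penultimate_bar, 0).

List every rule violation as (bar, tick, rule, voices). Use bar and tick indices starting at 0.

bar 0: v0=A3 v1=A4 downbeat P8
bar 1: v0=G3 v1=D4 downbeat P5
bar 2: v0=A3 v1=F4 downbeat m6
bar 3: v0=G3 v1=E4 downbeat M6
bar 4: v0=F3 v1=C4 downbeat P5
bar 5: v0=G3 v1=E4 downbeat M6
bar 6: v0=G3 v1=E4 downbeat M6
bar 7: v0=A3 v1=A4 downbeat P8
  -> R7 @ bar 2 tick 0 v(1,): B3->F4 leap 6st
  -> R4 @ bar 4 tick 2 v(0, 1): F3/G4 M2 untreated
  -> R1 @ bar 7 tick 0 v(0, 1): G3/G4 P8 -> A3/A4 P8 similar

(2, 0, R7, (1,))
(4, 2, R4, (0, 1))
(7, 0, R1, (0, 1))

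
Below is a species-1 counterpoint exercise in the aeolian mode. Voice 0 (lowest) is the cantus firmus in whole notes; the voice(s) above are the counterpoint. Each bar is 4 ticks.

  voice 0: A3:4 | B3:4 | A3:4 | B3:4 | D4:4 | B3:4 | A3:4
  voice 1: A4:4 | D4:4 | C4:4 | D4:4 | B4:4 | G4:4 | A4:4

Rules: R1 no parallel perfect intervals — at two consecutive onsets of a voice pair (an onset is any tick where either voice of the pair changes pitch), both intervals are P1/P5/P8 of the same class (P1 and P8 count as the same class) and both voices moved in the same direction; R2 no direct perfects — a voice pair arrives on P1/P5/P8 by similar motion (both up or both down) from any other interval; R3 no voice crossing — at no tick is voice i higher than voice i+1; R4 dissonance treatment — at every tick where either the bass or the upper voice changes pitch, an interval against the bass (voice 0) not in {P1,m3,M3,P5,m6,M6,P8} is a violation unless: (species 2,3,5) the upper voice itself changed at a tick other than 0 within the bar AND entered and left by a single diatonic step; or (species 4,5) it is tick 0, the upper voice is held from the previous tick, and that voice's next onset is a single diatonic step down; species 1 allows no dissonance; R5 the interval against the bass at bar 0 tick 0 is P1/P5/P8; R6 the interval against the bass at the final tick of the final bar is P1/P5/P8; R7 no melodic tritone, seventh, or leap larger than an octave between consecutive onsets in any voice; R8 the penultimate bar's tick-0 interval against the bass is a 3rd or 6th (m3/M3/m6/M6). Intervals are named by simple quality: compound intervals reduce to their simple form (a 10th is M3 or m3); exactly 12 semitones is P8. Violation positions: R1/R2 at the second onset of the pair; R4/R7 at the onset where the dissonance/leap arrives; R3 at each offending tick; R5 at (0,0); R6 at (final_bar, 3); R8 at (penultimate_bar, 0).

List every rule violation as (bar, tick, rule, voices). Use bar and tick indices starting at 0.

No violations across 7 bars (A3..A3 vs A4..A4).

bar 0: v0=A3 v1=A4 downbeat P8
bar 1: v0=B3 v1=D4 downbeat m3
bar 2: v0=A3 v1=C4 downbeat m3
bar 3: v0=B3 v1=D4 downbeat m3
bar 4: v0=D4 v1=B4 downbeat M6
bar 5: v0=B3 v1=G4 downbeat m6
bar 6: v0=A3 v1=A4 downbeat P8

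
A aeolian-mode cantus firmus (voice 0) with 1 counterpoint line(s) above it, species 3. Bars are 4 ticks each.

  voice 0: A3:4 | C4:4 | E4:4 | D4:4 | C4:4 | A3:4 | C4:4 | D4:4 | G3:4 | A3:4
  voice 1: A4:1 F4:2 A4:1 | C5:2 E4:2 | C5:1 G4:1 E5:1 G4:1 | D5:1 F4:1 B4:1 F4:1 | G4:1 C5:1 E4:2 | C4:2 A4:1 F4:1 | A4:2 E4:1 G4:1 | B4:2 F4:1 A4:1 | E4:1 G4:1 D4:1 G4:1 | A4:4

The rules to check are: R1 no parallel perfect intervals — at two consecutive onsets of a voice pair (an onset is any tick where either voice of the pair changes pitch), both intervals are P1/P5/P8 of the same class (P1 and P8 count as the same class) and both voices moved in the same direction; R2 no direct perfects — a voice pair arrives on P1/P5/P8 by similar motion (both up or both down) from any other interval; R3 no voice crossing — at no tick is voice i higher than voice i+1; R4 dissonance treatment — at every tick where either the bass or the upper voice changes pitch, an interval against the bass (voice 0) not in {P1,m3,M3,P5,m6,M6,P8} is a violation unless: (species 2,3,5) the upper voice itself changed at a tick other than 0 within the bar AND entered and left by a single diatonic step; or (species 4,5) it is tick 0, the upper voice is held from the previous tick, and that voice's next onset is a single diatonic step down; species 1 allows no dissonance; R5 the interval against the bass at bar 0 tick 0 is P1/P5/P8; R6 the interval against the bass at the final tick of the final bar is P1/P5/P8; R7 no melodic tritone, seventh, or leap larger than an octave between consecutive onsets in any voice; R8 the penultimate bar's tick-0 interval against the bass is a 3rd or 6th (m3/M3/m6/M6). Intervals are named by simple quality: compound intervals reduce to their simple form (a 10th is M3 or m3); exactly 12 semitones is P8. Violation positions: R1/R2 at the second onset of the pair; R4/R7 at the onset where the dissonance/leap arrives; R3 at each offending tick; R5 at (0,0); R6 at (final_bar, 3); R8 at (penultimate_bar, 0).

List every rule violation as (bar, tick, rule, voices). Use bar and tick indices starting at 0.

(1, 0, R1, (0, 1))
(3, 2, R7, (1,))
(3, 3, R7, (1,))
(7, 2, R7, (1,))
(9, 0, R1, (0, 1))

bar 0: v0=A3 v1=A4 downbeat P8
bar 1: v0=C4 v1=C5 downbeat P8
bar 2: v0=E4 v1=C5 downbeat m6
bar 3: v0=D4 v1=D5 downbeat P8
bar 4: v0=C4 v1=G4 downbeat P5
bar 5: v0=A3 v1=C4 downbeat m3
bar 6: v0=C4 v1=A4 downbeat M6
bar 7: v0=D4 v1=B4 downbeat M6
bar 8: v0=G3 v1=E4 downbeat M6
bar 9: v0=A3 v1=A4 downbeat P8
  -> R1 @ bar 1 tick 0 v(0, 1): A3/A4 P8 -> C4/C5 P8 similar
  -> R7 @ bar 3 tick 2 v(1,): F4->B4 leap 6st
  -> R7 @ bar 3 tick 3 v(1,): B4->F4 leap 6st
  -> R7 @ bar 7 tick 2 v(1,): B4->F4 leap 6st
  -> R1 @ bar 9 tick 0 v(0, 1): G3/G4 P8 -> A3/A4 P8 similar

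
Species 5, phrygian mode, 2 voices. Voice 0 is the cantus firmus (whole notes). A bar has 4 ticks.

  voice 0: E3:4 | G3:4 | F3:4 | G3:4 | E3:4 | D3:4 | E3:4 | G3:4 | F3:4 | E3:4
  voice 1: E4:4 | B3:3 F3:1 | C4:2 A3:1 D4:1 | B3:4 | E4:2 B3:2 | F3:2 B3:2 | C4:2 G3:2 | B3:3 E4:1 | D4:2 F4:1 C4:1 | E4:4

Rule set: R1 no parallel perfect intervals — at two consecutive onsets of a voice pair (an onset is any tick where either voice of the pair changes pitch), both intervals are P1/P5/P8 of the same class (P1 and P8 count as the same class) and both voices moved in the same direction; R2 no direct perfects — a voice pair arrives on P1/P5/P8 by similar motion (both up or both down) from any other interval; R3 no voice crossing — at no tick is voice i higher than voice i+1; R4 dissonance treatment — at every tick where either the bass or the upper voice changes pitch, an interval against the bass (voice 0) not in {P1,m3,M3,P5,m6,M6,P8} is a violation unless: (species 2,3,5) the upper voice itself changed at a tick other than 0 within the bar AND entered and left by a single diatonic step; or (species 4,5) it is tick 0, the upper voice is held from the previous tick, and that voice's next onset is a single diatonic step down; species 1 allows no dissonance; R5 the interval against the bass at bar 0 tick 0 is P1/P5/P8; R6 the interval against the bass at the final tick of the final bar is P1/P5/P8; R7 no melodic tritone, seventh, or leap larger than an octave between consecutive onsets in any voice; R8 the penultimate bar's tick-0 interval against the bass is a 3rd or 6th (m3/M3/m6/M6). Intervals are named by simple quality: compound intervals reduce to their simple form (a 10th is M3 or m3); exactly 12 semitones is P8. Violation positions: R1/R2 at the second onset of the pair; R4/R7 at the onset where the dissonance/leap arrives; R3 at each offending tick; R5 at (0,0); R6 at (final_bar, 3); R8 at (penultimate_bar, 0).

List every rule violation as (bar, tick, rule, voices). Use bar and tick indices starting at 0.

(1, 3, R3, (0, 1))
(1, 3, R4, (0, 1))
(1, 3, R7, (1,))
(5, 0, R7, (1,))
(5, 2, R7, (1,))

bar 0: v0=E3 v1=E4 downbeat P8
bar 1: v0=G3 v1=B3 downbeat M3
bar 2: v0=F3 v1=C4 downbeat P5
bar 3: v0=G3 v1=B3 downbeat M3
bar 4: v0=E3 v1=E4 downbeat P8
bar 5: v0=D3 v1=F3 downbeat m3
bar 6: v0=E3 v1=C4 downbeat m6
bar 7: v0=G3 v1=B3 downbeat M3
bar 8: v0=F3 v1=D4 downbeat M6
bar 9: v0=E3 v1=E4 downbeat P8
  -> R3 @ bar 1 tick 3 v(0, 1): G3 above F3
  -> R4 @ bar 1 tick 3 v(0, 1): G3/F3 M2 untreated
  -> R7 @ bar 1 tick 3 v(1,): B3->F3 leap 6st
  -> R7 @ bar 5 tick 0 v(1,): B3->F3 leap 6st
  -> R7 @ bar 5 tick 2 v(1,): F3->B3 leap 6st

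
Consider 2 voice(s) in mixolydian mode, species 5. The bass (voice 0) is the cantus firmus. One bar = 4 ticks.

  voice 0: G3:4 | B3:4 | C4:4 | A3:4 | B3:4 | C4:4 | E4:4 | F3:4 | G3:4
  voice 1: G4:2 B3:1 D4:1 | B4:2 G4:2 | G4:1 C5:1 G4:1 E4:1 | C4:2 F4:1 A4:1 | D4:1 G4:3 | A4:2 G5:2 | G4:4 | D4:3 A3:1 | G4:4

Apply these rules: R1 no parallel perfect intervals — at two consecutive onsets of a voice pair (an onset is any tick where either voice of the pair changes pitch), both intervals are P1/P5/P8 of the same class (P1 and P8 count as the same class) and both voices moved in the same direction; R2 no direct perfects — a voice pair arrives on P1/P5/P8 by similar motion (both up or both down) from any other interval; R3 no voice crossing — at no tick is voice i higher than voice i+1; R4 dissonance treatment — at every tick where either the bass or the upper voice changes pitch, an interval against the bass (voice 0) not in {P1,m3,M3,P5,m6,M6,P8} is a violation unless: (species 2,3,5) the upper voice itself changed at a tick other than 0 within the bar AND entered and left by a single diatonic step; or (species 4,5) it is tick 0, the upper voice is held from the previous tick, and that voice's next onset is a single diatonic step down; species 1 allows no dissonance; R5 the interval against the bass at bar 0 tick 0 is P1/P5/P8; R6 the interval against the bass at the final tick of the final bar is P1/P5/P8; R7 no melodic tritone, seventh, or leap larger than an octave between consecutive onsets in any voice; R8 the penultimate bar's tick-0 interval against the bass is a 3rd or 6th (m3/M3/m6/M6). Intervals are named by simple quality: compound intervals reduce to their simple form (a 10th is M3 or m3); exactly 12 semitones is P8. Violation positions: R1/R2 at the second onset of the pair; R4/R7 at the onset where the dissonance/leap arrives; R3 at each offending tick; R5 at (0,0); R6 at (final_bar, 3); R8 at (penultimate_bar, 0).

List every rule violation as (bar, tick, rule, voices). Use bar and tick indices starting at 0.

(1, 0, R2, (0, 1))
(5, 2, R7, (1,))
(7, 0, R7, (0,))
(8, 0, R2, (0, 1))
(8, 0, R7, (1,))

bar 0: v0=G3 v1=G4 downbeat P8
bar 1: v0=B3 v1=B4 downbeat P8
bar 2: v0=C4 v1=G4 downbeat P5
bar 3: v0=A3 v1=C4 downbeat m3
bar 4: v0=B3 v1=D4 downbeat m3
bar 5: v0=C4 v1=A4 downbeat M6
bar 6: v0=E4 v1=G4 downbeat m3
bar 7: v0=F3 v1=D4 downbeat M6
bar 8: v0=G3 v1=G4 downbeat P8
  -> R2 @ bar 1 tick 0 v(0, 1): G3/D4 P5 -> B3/B4 P8 similar
  -> R7 @ bar 5 tick 2 v(1,): A4->G5 leap 10st
  -> R7 @ bar 7 tick 0 v(0,): E4->F3 leap 11st
  -> R2 @ bar 8 tick 0 v(0, 1): F3/A3 M3 -> G3/G4 P8 similar
  -> R7 @ bar 8 tick 0 v(1,): A3->G4 leap 10st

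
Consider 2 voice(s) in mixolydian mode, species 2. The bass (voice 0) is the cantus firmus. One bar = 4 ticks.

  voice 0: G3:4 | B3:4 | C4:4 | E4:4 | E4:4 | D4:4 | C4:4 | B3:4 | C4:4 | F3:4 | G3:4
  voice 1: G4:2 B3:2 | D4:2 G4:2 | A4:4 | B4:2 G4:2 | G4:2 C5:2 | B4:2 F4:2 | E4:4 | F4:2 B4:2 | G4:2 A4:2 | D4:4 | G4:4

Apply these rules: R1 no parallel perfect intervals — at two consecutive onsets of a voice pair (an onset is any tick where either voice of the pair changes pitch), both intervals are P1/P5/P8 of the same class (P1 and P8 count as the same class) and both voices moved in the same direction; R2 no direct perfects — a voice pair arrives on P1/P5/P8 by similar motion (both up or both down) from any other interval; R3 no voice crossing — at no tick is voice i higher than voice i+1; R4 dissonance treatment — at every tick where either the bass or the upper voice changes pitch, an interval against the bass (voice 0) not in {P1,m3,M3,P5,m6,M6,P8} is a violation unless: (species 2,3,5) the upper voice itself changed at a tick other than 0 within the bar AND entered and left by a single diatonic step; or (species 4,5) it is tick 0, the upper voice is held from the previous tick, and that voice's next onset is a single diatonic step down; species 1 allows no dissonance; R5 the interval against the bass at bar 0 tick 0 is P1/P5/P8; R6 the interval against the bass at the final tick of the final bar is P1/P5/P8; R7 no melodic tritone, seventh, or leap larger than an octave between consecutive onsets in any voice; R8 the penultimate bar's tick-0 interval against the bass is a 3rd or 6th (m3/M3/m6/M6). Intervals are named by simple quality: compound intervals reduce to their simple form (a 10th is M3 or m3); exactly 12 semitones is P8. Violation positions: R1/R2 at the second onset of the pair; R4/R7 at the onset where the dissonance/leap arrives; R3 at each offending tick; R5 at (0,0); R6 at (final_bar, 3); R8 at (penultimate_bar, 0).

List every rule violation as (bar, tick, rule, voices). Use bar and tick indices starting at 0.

(3, 0, R2, (0, 1))
(5, 2, R7, (1,))
(7, 0, R4, (0, 1))
(7, 2, R7, (1,))
(10, 0, R2, (0, 1))

bar 0: v0=G3 v1=G4 downbeat P8
bar 1: v0=B3 v1=D4 downbeat m3
bar 2: v0=C4 v1=A4 downbeat M6
bar 3: v0=E4 v1=B4 downbeat P5
bar 4: v0=E4 v1=G4 downbeat m3
bar 5: v0=D4 v1=B4 downbeat M6
bar 6: v0=C4 v1=E4 downbeat M3
bar 7: v0=B3 v1=F4 downbeat TT
bar 8: v0=C4 v1=G4 downbeat P5
bar 9: v0=F3 v1=D4 downbeat M6
bar 10: v0=G3 v1=G4 downbeat P8
  -> R2 @ bar 3 tick 0 v(0, 1): C4/A4 M6 -> E4/B4 P5 similar
  -> R7 @ bar 5 tick 2 v(1,): B4->F4 leap 6st
  -> R4 @ bar 7 tick 0 v(0, 1): B3/F4 TT untreated
  -> R7 @ bar 7 tick 2 v(1,): F4->B4 leap 6st
  -> R2 @ bar 10 tick 0 v(0, 1): F3/D4 M6 -> G3/G4 P8 similar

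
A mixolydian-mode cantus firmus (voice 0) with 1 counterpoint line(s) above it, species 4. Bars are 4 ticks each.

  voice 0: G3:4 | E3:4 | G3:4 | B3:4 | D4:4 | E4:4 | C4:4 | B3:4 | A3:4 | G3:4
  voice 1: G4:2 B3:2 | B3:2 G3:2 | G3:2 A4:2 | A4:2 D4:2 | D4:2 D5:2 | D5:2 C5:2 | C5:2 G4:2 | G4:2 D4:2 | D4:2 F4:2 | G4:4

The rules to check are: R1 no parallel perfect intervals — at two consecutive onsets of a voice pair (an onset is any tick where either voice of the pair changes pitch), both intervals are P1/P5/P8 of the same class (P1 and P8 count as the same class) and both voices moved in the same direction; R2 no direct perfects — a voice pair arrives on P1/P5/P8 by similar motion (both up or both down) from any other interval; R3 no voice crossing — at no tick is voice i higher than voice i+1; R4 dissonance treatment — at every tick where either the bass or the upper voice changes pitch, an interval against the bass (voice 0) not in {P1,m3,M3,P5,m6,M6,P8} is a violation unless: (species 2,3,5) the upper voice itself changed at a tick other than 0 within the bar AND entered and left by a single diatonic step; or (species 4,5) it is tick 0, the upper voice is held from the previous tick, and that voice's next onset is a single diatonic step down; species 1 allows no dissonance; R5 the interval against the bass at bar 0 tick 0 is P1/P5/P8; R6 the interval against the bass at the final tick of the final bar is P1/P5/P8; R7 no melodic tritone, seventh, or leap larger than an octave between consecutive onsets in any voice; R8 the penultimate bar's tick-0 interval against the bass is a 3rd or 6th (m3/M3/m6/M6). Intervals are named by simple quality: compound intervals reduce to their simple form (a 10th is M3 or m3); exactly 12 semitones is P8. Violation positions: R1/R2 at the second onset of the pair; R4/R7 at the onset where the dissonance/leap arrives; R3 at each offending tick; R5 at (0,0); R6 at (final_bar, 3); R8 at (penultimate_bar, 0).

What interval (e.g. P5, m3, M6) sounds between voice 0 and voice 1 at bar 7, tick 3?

m3

voice 0=B3 voice 1=D4 -> m3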